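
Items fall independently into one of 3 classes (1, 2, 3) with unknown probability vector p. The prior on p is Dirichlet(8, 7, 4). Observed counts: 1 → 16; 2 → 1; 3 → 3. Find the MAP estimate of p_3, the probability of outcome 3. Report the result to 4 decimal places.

MAP estimate: 0.1667

The posterior is Dirichlet(αᵢ + nᵢ) = Dirichlet(24, 8, 7).
For a Dirichlet(a₁,…,a_K) with all aᵢ > 1, the mode has j-th component (aⱼ − 1)/(Σaᵢ − K).
Here Σaᵢ = 39 and K = 3, so p_3 = (7 − 1)/(39 − 3) = 6/36 ≈ 0.1667.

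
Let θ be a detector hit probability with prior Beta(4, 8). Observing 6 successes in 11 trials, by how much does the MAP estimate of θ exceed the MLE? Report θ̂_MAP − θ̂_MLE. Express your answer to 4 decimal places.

Posterior is Beta(10, 13); MAP = (10−1)/(23−2) = 9/21 ≈ 0.42857.
MLE ignores the prior: θ̂_MLE = k/n = 6/11 ≈ 0.54545.
Difference = 9/21 − 6/11 = -9/77 ≈ -0.1169.

MAP − MLE = -0.1169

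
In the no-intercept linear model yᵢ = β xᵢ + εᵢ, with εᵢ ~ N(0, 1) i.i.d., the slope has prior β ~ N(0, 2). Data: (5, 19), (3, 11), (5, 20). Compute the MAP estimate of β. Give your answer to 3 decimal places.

β̂_MAP = 3.832

log p(β | y) = −Σ(yᵢ − βxᵢ)²/(2·1) − β²/(2·2) + const.
Setting the derivative to zero: Σxᵢ(yᵢ − βxᵢ)/1 − β/2 = 0, so β = Σxᵢyᵢ / (Σxᵢ² + σ²/τ²).
Σxᵢyᵢ = 5·19 + 3·11 + 5·20 = 228; Σxᵢ² = 59; σ²/τ² = 0.5.
β̂_MAP = 228 / (59 + 0.5) = 228/59.5 ≈ 3.832.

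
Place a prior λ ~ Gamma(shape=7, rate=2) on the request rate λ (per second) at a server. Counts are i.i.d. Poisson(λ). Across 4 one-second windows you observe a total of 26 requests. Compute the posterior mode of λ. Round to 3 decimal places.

λ̂_MAP = 5.333

Σxᵢ = 26, n = 4.
Posterior ∝ λ^6e^(−2λ) · λ^26e^(−4λ) = λ^32e^(−6λ), i.e. Gamma(shape=33, rate=6).
The mode of a Gamma(a, b) with a ≥ 1 (shape–rate) is (a−1)/b = 32/6 ≈ 5.333.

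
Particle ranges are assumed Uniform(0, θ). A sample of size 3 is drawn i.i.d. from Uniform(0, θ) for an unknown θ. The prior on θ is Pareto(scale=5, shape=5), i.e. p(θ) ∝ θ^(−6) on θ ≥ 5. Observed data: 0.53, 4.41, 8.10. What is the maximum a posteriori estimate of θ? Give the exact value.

θ̂_MAP = 8.10

The Uniform(0, θ) likelihood is θ^(−n) for θ ≥ max(xᵢ), zero otherwise. Here max(xᵢ) = 8.10.
Posterior ∝ θ^(−6) · θ^(−3) = θ^(−9) on θ ≥ max(5, 8.10) = 8.10.
This density is strictly decreasing in θ, so the posterior mode lies at the lower boundary of the support.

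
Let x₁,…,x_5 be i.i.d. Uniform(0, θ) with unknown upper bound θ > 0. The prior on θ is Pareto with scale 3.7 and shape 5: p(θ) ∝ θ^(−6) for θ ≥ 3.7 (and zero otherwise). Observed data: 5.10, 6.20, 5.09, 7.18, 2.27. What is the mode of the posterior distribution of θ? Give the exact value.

The Uniform(0, θ) likelihood is θ^(−n) for θ ≥ max(xᵢ), zero otherwise. Here max(xᵢ) = 7.18.
Posterior ∝ θ^(−6) · θ^(−5) = θ^(−11) on θ ≥ max(3.7, 7.18) = 7.18.
This density is strictly decreasing in θ, so the posterior mode lies at the lower boundary of the support.

θ̂_MAP = 7.18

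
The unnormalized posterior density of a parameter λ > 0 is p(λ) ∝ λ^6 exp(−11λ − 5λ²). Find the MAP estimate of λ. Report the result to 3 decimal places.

ℓ'(λ) = 6/λ − 11 − 10λ. Setting this to zero and multiplying by λ: 10λ² + 11λ − 6 = 0.
λ = (−11 + √(11² + 4·10·6)) / (2·10) = (−11 + √361) / 20 = (−11 + 19)/20 = 2/5.
ℓ''(λ) = −6/λ² − 10 < 0, confirming a maximum.

λ̂_MAP = 0.400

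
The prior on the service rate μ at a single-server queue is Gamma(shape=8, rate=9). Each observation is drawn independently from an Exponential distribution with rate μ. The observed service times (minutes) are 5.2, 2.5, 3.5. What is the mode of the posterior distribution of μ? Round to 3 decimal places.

The Exponential(rate=μ) likelihood is ∝ μ^n e^(−μΣtᵢ). Here n = 3 and Σtᵢ = 5.2 + 2.5 + 3.5 = 11.2.
Posterior ∝ μ^7e^(−9μ) · μ^3e^(−11.2μ) = μ^10e^(−20.2μ), i.e. Gamma(11, 20.2).
Mode = (a−1)/b = 10/20.2 ≈ 0.495.

μ̂_MAP = 0.495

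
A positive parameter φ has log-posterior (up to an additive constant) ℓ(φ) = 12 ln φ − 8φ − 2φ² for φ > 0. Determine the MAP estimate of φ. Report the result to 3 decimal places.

ℓ'(φ) = 12/φ − 8 − 4φ. Setting this to zero and multiplying by φ: 4φ² + 8φ − 12 = 0.
φ = (−8 + √(8² + 4·4·12)) / (2·4) = (−8 + √256) / 8 = (−8 + 16)/8 = 1.
ℓ''(φ) = −12/φ² − 4 < 0, confirming a maximum.

φ̂_MAP = 1.000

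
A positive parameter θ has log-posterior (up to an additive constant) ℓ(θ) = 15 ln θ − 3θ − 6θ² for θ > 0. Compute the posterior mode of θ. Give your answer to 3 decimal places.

θ̂_MAP = 1.000

ℓ'(θ) = 15/θ − 3 − 12θ. Setting this to zero and multiplying by θ: 12θ² + 3θ − 15 = 0.
θ = (−3 + √(3² + 4·12·15)) / (2·12) = (−3 + √729) / 24 = (−3 + 27)/24 = 1.
ℓ''(θ) = −15/θ² − 12 < 0, confirming a maximum.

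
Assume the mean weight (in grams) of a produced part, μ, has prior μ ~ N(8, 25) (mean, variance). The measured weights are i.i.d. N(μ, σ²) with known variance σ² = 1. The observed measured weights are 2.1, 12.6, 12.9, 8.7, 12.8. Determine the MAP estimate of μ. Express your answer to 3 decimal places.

n = 5; x̄ = (2.1 + 12.6 + 12.9 + 8.7 + 12.8)/5 = 49.1/5 = 9.82.
For a Normal prior and Normal likelihood with known variance, the posterior is Normal; its mode equals its mean, the precision-weighted average.
Prior precision 1/σ₀² = 1/25 = 0.04; data precision n/σ² = 5/1 = 5.
μ̂ = (0.04·8 + 5·9.82) / (0.04 + 5) = 49.42/5.04 = 353/36 ≈ 9.806.

μ̂_MAP = 9.806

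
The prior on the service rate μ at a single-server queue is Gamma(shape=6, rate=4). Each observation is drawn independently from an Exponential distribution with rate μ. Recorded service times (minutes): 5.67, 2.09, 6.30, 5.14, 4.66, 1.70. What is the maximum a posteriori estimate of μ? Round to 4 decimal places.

μ̂_MAP = 0.3721

The Exponential(rate=μ) likelihood is ∝ μ^n e^(−μΣtᵢ). Here n = 6 and Σtᵢ = 5.67 + 2.09 + 6.30 + 5.14 + 4.66 + 1.70 = 25.56.
Posterior ∝ μ^5e^(−4μ) · μ^6e^(−25.56μ) = μ^11e^(−29.56μ), i.e. Gamma(12, 29.56).
Mode = (a−1)/b = 11/29.56 ≈ 0.3721.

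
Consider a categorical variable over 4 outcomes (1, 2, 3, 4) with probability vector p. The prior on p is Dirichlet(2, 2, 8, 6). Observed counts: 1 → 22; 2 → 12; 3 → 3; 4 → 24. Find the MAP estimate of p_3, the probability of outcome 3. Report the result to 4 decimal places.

MAP estimate: 0.1333

The posterior is Dirichlet(αᵢ + nᵢ) = Dirichlet(24, 14, 11, 30).
For a Dirichlet(a₁,…,a_K) with all aᵢ > 1, the mode has j-th component (aⱼ − 1)/(Σaᵢ − K).
Here Σaᵢ = 79 and K = 4, so p_3 = (11 − 1)/(79 − 4) = 10/75 ≈ 0.1333.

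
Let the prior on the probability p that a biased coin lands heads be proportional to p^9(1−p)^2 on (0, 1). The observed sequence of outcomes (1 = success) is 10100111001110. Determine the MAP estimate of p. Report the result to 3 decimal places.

The prior density ∝ p^9(1−p)^2 is the kernel of Beta(10, 3).
Data: 8 successes in 14 trials (from the sequence). The binomial likelihood contributes p^8(1−p)^6, so the posterior is Beta(10+8, 3+6) = Beta(18, 9).
For Beta(a, b) with a, b > 1 the mode is (a−1)/(a+b−2) = 17/25 ≈ 0.680.

p̂_MAP = 0.680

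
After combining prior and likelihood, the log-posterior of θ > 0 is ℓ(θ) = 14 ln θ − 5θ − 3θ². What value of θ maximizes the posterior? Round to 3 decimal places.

θ̂_MAP = 1.167

ℓ'(θ) = 14/θ − 5 − 6θ. Setting this to zero and multiplying by θ: 6θ² + 5θ − 14 = 0.
θ = (−5 + √(5² + 4·6·14)) / (2·6) = (−5 + √361) / 12 = (−5 + 19)/12 = 7/6.
ℓ''(θ) = −14/θ² − 6 < 0, confirming a maximum.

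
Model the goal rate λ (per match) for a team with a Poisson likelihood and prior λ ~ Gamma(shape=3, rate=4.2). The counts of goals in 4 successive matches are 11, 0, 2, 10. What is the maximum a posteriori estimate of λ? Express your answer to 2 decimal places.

Σxᵢ = 11+0+2+10 = 23, with n = 4.
Posterior ∝ λ^2e^(−4.2λ) · λ^23e^(−4λ) = λ^25e^(−8.2λ), i.e. Gamma(shape=26, rate=8.2).
The mode of a Gamma(a, b) with a ≥ 1 (shape–rate) is (a−1)/b = 25/8.2 ≈ 3.05.

λ̂_MAP = 3.05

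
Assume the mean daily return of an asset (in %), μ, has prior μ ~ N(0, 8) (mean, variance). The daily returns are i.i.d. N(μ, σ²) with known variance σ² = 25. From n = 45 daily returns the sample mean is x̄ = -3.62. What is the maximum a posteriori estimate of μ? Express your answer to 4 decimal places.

n = 45, x̄ = -3.62.
For a Normal prior and Normal likelihood with known variance, the posterior is Normal; its mode equals its mean, the precision-weighted average.
Prior precision 1/σ₀² = 1/8 = 0.125; data precision n/σ² = 45/25 = 1.8.
μ̂ = (0.125·0 + 1.8·(-3.62)) / (0.125 + 1.8) = (-6.516)/1.925 = -6516/1925 ≈ -3.3849.

μ̂_MAP = -3.3849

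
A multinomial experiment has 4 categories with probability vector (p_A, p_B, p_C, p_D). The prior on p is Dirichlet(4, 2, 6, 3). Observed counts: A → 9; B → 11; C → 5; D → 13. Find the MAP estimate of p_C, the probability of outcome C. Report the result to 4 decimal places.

The posterior is Dirichlet(αᵢ + nᵢ) = Dirichlet(13, 13, 11, 16).
For a Dirichlet(a₁,…,a_K) with all aᵢ > 1, the mode has j-th component (aⱼ − 1)/(Σaᵢ − K).
Here Σaᵢ = 53 and K = 4, so p_C = (11 − 1)/(53 − 4) = 10/49 ≈ 0.2041.

MAP estimate of p_C = 0.2041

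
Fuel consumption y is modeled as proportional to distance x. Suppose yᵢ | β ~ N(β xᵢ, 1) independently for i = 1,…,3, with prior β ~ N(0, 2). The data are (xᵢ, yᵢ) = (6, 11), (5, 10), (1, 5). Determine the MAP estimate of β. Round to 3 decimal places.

β̂_MAP = 1.936

log p(β | y) = −Σ(yᵢ − βxᵢ)²/(2·1) − β²/(2·2) + const.
Setting the derivative to zero: Σxᵢ(yᵢ − βxᵢ)/1 − β/2 = 0, so β = Σxᵢyᵢ / (Σxᵢ² + σ²/τ²).
Σxᵢyᵢ = 6·11 + 5·10 + 1·5 = 121; Σxᵢ² = 62; σ²/τ² = 0.5.
β̂_MAP = 121 / (62 + 0.5) = 121/62.5 ≈ 1.936.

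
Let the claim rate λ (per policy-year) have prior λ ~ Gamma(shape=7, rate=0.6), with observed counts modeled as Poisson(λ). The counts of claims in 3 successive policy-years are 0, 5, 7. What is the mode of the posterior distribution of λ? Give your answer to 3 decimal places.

Σxᵢ = 0+5+7 = 12, with n = 3.
Posterior ∝ λ^6e^(−0.6λ) · λ^12e^(−3λ) = λ^18e^(−3.6λ), i.e. Gamma(shape=19, rate=3.6).
The mode of a Gamma(a, b) with a ≥ 1 (shape–rate) is (a−1)/b = 18/3.6 ≈ 5.000.

λ̂_MAP = 5.000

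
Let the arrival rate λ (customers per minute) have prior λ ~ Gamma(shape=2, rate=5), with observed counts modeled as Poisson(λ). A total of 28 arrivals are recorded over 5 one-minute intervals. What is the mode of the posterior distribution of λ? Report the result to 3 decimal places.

λ̂_MAP = 2.900

Σxᵢ = 28, n = 5.
Posterior ∝ λe^(−5λ) · λ^28e^(−5λ) = λ^29e^(−10λ), i.e. Gamma(shape=30, rate=10).
The mode of a Gamma(a, b) with a ≥ 1 (shape–rate) is (a−1)/b = 29/10 ≈ 2.900.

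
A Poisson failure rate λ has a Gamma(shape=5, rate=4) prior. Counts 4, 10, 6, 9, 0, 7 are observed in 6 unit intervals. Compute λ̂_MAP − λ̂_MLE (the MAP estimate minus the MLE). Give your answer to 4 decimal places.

MAP − MLE = -2.0000

Σxᵢ = 36. Posterior is Gamma(41, 10); MAP = (41−1)/10 = 40/10 ≈ 4.00000.
MLE = x̄ = 36/6 ≈ 6.00000.
Difference = 40/10 − 36/6 = -2 ≈ -2.0000.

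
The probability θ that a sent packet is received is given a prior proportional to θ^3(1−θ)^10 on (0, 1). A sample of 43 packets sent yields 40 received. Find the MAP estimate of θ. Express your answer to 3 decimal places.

The prior density ∝ θ^3(1−θ)^10 is the kernel of Beta(4, 11).
Data: 40 successes in 43 trials. The binomial likelihood contributes θ^40(1−θ)^3, so the posterior is Beta(4+40, 11+3) = Beta(44, 14).
For Beta(a, b) with a, b > 1 the mode is (a−1)/(a+b−2) = 43/56 ≈ 0.768.

θ̂_MAP = 0.768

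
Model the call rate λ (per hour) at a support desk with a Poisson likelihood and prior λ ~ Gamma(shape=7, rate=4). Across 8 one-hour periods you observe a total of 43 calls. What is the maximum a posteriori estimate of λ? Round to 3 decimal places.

λ̂_MAP = 4.083

Σxᵢ = 43, n = 8.
Posterior ∝ λ^6e^(−4λ) · λ^43e^(−8λ) = λ^49e^(−12λ), i.e. Gamma(shape=50, rate=12).
The mode of a Gamma(a, b) with a ≥ 1 (shape–rate) is (a−1)/b = 49/12 ≈ 4.083.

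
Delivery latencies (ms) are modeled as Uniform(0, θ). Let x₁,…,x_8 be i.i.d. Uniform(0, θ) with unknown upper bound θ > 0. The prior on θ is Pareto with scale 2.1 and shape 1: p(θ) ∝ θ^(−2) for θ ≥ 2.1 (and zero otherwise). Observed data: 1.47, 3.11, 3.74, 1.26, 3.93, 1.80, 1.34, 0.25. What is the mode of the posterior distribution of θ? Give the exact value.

The Uniform(0, θ) likelihood is θ^(−n) for θ ≥ max(xᵢ), zero otherwise. Here max(xᵢ) = 3.93.
Posterior ∝ θ^(−2) · θ^(−8) = θ^(−10) on θ ≥ max(2.1, 3.93) = 3.93.
This density is strictly decreasing in θ, so the posterior mode lies at the lower boundary of the support.

θ̂_MAP = 3.93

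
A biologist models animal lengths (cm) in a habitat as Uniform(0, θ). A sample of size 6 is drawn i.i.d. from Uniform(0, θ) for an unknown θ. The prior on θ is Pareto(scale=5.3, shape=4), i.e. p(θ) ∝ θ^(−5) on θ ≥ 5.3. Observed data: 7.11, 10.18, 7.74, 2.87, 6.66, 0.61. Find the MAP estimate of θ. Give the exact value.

θ̂_MAP = 10.18

The Uniform(0, θ) likelihood is θ^(−n) for θ ≥ max(xᵢ), zero otherwise. Here max(xᵢ) = 10.18.
Posterior ∝ θ^(−5) · θ^(−6) = θ^(−11) on θ ≥ max(5.3, 10.18) = 10.18.
This density is strictly decreasing in θ, so the posterior mode lies at the lower boundary of the support.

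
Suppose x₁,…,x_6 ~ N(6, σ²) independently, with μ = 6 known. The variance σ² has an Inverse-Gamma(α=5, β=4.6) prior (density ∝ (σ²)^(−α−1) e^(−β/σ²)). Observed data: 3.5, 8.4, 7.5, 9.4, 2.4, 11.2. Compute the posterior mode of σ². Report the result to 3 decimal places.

σ̂²_MAP = 4.168

Sum of squared deviations about the known mean: SS = (3.5−6)² + (8.4−6)² + (7.5−6)² + (9.4−6)² + (2.4−6)² + (11.2−6)² = 65.82.
The Normal likelihood contributes (σ²)^(−n/2) exp(−SS/(2σ²)), so the posterior is Inverse-Gamma(α + n/2, β + SS/2) = Inverse-Gamma(8, 37.51).
The mode of Inverse-Gamma(a, b) is b/(a+1) = 37.51/9 ≈ 4.168.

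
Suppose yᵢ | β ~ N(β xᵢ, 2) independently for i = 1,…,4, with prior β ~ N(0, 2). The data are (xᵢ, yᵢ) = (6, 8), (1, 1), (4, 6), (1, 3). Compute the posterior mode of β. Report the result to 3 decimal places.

log p(β | y) = −Σ(yᵢ − βxᵢ)²/(2·2) − β²/(2·2) + const.
Setting the derivative to zero: Σxᵢ(yᵢ − βxᵢ)/2 − β/2 = 0, so β = Σxᵢyᵢ / (Σxᵢ² + σ²/τ²).
Σxᵢyᵢ = 6·8 + 1·1 + 4·6 + 1·3 = 76; Σxᵢ² = 54; σ²/τ² = 1.
β̂_MAP = 76 / (54 + 1) = 76/55 ≈ 1.382.

β̂_MAP = 1.382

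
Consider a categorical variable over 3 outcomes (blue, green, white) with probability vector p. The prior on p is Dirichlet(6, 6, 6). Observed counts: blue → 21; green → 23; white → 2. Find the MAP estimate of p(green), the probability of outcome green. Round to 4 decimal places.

MAP estimate of p(green) = 0.4590

The posterior is Dirichlet(αᵢ + nᵢ) = Dirichlet(27, 29, 8).
For a Dirichlet(a₁,…,a_K) with all aᵢ > 1, the mode has j-th component (aⱼ − 1)/(Σaᵢ − K).
Here Σaᵢ = 64 and K = 3, so p(green) = (29 − 1)/(64 − 3) = 28/61 ≈ 0.4590.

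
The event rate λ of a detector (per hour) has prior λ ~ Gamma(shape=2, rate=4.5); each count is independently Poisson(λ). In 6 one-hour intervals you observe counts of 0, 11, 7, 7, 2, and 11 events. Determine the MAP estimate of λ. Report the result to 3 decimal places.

λ̂_MAP = 3.714

Σxᵢ = 0+11+7+7+2+11 = 38, with n = 6.
Posterior ∝ λe^(−4.5λ) · λ^38e^(−6λ) = λ^39e^(−10.5λ), i.e. Gamma(shape=40, rate=10.5).
The mode of a Gamma(a, b) with a ≥ 1 (shape–rate) is (a−1)/b = 39/10.5 ≈ 3.714.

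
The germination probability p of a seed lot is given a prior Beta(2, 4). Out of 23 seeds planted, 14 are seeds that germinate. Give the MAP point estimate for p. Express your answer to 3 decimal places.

Prior: Beta(2, 4).
Data: 14 successes in 23 trials. The binomial likelihood contributes p^14(1−p)^9, so the posterior is Beta(2+14, 4+9) = Beta(16, 13).
For Beta(a, b) with a, b > 1 the mode is (a−1)/(a+b−2) = 15/27 ≈ 0.556.

p̂_MAP = 0.556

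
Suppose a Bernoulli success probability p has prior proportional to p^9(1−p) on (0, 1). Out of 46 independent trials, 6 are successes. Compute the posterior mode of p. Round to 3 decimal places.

The prior density ∝ p^9(1−p)^1 is the kernel of Beta(10, 2).
Data: 6 successes in 46 trials. The binomial likelihood contributes p^6(1−p)^40, so the posterior is Beta(10+6, 2+40) = Beta(16, 42).
For Beta(a, b) with a, b > 1 the mode is (a−1)/(a+b−2) = 15/56 ≈ 0.268.

p̂_MAP = 0.268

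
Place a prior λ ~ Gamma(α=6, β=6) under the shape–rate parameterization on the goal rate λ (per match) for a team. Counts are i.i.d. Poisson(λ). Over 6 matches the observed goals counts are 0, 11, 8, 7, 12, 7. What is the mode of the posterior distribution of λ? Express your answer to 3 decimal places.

Σxᵢ = 0+11+8+7+12+7 = 45, with n = 6.
Posterior ∝ λ^5e^(−6λ) · λ^45e^(−6λ) = λ^50e^(−12λ), i.e. Gamma(shape=51, rate=12).
The mode of a Gamma(a, b) with a ≥ 1 (shape–rate) is (a−1)/b = 50/12 ≈ 4.167.

λ̂_MAP = 4.167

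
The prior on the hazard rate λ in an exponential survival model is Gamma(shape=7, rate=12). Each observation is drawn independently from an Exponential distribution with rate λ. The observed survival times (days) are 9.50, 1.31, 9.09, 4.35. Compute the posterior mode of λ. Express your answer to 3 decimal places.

λ̂_MAP = 0.276

The Exponential(rate=λ) likelihood is ∝ λ^n e^(−λΣtᵢ). Here n = 4 and Σtᵢ = 9.50 + 1.31 + 9.09 + 4.35 = 24.25.
Posterior ∝ λ^6e^(−12λ) · λ^4e^(−24.25λ) = λ^10e^(−36.25λ), i.e. Gamma(11, 36.25).
Mode = (a−1)/b = 10/36.25 ≈ 0.276.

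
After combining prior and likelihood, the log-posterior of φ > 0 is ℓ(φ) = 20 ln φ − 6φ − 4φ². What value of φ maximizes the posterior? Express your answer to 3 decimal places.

ℓ'(φ) = 20/φ − 6 − 8φ. Setting this to zero and multiplying by φ: 8φ² + 6φ − 20 = 0.
φ = (−6 + √(6² + 4·8·20)) / (2·8) = (−6 + √676) / 16 = (−6 + 26)/16 = 5/4.
ℓ''(φ) = −20/φ² − 8 < 0, confirming a maximum.

φ̂_MAP = 1.250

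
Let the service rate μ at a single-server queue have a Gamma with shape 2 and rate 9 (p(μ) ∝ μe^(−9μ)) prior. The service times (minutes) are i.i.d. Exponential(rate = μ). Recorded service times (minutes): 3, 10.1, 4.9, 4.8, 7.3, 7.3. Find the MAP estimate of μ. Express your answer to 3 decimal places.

μ̂_MAP = 0.151

The Exponential(rate=μ) likelihood is ∝ μ^n e^(−μΣtᵢ). Here n = 6 and Σtᵢ = 3 + 10.1 + 4.9 + 4.8 + 7.3 + 7.3 = 37.4.
Posterior ∝ μe^(−9μ) · μ^6e^(−37.4μ) = μ^7e^(−46.4μ), i.e. Gamma(8, 46.4).
Mode = (a−1)/b = 7/46.4 ≈ 0.151.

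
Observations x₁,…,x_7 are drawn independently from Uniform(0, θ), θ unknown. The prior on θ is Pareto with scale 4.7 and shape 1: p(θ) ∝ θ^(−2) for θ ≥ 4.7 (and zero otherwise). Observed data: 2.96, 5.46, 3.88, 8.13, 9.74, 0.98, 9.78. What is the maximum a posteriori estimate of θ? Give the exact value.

The Uniform(0, θ) likelihood is θ^(−n) for θ ≥ max(xᵢ), zero otherwise. Here max(xᵢ) = 9.78.
Posterior ∝ θ^(−2) · θ^(−7) = θ^(−9) on θ ≥ max(4.7, 9.78) = 9.78.
This density is strictly decreasing in θ, so the posterior mode lies at the lower boundary of the support.

θ̂_MAP = 9.78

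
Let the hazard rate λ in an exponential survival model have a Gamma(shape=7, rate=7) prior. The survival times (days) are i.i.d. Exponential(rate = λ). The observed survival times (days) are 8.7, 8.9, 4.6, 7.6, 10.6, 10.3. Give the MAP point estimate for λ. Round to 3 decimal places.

λ̂_MAP = 0.208

The Exponential(rate=λ) likelihood is ∝ λ^n e^(−λΣtᵢ). Here n = 6 and Σtᵢ = 8.7 + 8.9 + 4.6 + 7.6 + 10.6 + 10.3 = 50.7.
Posterior ∝ λ^6e^(−7λ) · λ^6e^(−50.7λ) = λ^12e^(−57.7λ), i.e. Gamma(13, 57.7).
Mode = (a−1)/b = 12/57.7 ≈ 0.208.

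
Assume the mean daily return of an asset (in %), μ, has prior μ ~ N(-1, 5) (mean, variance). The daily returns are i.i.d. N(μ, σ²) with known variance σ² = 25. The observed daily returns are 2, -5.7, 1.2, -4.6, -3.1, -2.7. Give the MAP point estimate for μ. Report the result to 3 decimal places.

μ̂_MAP = -1.627

n = 6; x̄ = (2 + (-5.7) + 1.2 + (-4.6) + (-3.1) + (-2.7))/6 = -12.9/6 = -2.15.
For a Normal prior and Normal likelihood with known variance, the posterior is Normal; its mode equals its mean, the precision-weighted average.
Prior precision 1/σ₀² = 1/5 = 0.2; data precision n/σ² = 6/25 = 0.24.
μ̂ = (0.2·(-1) + 0.24·(-2.15)) / (0.2 + 0.24) = (-0.716)/0.44 = -179/110 ≈ -1.627.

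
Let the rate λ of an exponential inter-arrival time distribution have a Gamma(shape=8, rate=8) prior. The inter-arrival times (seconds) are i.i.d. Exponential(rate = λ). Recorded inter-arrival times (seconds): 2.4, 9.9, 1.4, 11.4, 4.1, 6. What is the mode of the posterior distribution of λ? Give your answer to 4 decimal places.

The Exponential(rate=λ) likelihood is ∝ λ^n e^(−λΣtᵢ). Here n = 6 and Σtᵢ = 2.4 + 9.9 + 1.4 + 11.4 + 4.1 + 6 = 35.2.
Posterior ∝ λ^7e^(−8λ) · λ^6e^(−35.2λ) = λ^13e^(−43.2λ), i.e. Gamma(14, 43.2).
Mode = (a−1)/b = 13/43.2 ≈ 0.3009.

λ̂_MAP = 0.3009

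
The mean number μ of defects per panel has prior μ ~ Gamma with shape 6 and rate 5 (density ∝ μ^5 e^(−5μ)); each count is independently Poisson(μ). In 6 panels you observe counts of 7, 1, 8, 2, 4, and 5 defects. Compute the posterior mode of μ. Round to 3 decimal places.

μ̂_MAP = 2.909

Σxᵢ = 7+1+8+2+4+5 = 27, with n = 6.
Posterior ∝ μ^5e^(−5μ) · μ^27e^(−6μ) = μ^32e^(−11μ), i.e. Gamma(shape=33, rate=11).
The mode of a Gamma(a, b) with a ≥ 1 (shape–rate) is (a−1)/b = 32/11 ≈ 2.909.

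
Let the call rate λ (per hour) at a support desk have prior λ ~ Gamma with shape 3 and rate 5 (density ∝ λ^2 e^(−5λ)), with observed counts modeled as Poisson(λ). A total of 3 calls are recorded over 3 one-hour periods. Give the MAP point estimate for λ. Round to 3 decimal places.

Σxᵢ = 3, n = 3.
Posterior ∝ λ^2e^(−5λ) · λ^3e^(−3λ) = λ^5e^(−8λ), i.e. Gamma(shape=6, rate=8).
The mode of a Gamma(a, b) with a ≥ 1 (shape–rate) is (a−1)/b = 5/8 ≈ 0.625.

λ̂_MAP = 0.625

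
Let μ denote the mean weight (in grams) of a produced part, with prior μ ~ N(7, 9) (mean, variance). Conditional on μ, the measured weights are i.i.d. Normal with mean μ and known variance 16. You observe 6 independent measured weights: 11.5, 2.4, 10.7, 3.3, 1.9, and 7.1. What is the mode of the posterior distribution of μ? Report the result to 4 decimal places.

n = 6; x̄ = (11.5 + 2.4 + 10.7 + 3.3 + 1.9 + 7.1)/6 = 36.9/6 = 6.15.
For a Normal prior and Normal likelihood with known variance, the posterior is Normal; its mode equals its mean, the precision-weighted average.
Prior precision 1/σ₀² = 1/9; data precision n/σ² = 6/16 = 0.375.
μ̂ = ((1/9)·7 + 0.375·6.15) / (1/9 + 0.375) = (4441/1440)/(35/72) = 4441/700 ≈ 6.3443.

μ̂_MAP = 6.3443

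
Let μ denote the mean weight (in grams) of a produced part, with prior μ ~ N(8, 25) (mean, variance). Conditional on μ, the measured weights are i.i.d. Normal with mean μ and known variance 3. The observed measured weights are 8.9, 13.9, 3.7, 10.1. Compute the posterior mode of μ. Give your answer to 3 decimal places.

n = 4; x̄ = (8.9 + 13.9 + 3.7 + 10.1)/4 = 36.6/4 = 9.15.
For a Normal prior and Normal likelihood with known variance, the posterior is Normal; its mode equals its mean, the precision-weighted average.
Prior precision 1/σ₀² = 1/25 = 0.04; data precision n/σ² = 4/3.
μ̂ = (0.04·8 + (4/3)·9.15) / (0.04 + 4/3) = 12.52/(103/75) = 939/103 ≈ 9.117.

μ̂_MAP = 9.117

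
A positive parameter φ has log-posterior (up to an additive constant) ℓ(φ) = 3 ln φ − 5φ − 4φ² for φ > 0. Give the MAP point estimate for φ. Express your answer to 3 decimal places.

ℓ'(φ) = 3/φ − 5 − 8φ. Setting this to zero and multiplying by φ: 8φ² + 5φ − 3 = 0.
φ = (−5 + √(5² + 4·8·3)) / (2·8) = (−5 + √121) / 16 = (−5 + 11)/16 = 3/8.
ℓ''(φ) = −3/φ² − 8 < 0, confirming a maximum.

φ̂_MAP = 0.375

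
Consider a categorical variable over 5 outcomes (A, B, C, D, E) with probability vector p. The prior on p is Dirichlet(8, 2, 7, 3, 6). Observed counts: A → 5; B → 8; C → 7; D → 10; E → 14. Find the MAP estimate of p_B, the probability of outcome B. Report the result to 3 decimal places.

The posterior is Dirichlet(αᵢ + nᵢ) = Dirichlet(13, 10, 14, 13, 20).
For a Dirichlet(a₁,…,a_K) with all aᵢ > 1, the mode has j-th component (aⱼ − 1)/(Σaᵢ − K).
Here Σaᵢ = 70 and K = 5, so p_B = (10 − 1)/(70 − 5) = 9/65 ≈ 0.138.

MAP estimate of p_B = 0.138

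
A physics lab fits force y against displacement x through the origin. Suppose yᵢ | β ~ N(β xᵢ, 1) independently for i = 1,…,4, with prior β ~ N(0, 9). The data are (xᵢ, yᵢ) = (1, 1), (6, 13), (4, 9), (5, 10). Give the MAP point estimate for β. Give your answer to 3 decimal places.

β̂_MAP = 2.112

log p(β | y) = −Σ(yᵢ − βxᵢ)²/(2·1) − β²/(2·9) + const.
Setting the derivative to zero: Σxᵢ(yᵢ − βxᵢ)/1 − β/9 = 0, so β = Σxᵢyᵢ / (Σxᵢ² + σ²/τ²).
Σxᵢyᵢ = 1·1 + 6·13 + 4·9 + 5·10 = 165; Σxᵢ² = 78; σ²/τ² = 1/9.
β̂_MAP = 165 / (78 + 1/9) = 165/(703/9) = 1485/703 ≈ 2.112.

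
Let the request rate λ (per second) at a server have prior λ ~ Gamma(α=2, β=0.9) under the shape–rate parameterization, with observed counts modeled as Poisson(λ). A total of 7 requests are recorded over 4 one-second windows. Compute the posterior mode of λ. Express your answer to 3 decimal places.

λ̂_MAP = 1.633

Σxᵢ = 7, n = 4.
Posterior ∝ λe^(−0.9λ) · λ^7e^(−4λ) = λ^8e^(−4.9λ), i.e. Gamma(shape=9, rate=4.9).
The mode of a Gamma(a, b) with a ≥ 1 (shape–rate) is (a−1)/b = 8/4.9 ≈ 1.633.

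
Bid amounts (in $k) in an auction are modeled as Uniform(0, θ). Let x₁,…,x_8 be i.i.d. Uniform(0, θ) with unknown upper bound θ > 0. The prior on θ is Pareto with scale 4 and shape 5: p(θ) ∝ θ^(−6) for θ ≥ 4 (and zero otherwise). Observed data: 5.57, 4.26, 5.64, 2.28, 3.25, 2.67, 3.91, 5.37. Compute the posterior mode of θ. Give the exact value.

The Uniform(0, θ) likelihood is θ^(−n) for θ ≥ max(xᵢ), zero otherwise. Here max(xᵢ) = 5.64.
Posterior ∝ θ^(−6) · θ^(−8) = θ^(−14) on θ ≥ max(4, 5.64) = 5.64.
This density is strictly decreasing in θ, so the posterior mode lies at the lower boundary of the support.

θ̂_MAP = 5.64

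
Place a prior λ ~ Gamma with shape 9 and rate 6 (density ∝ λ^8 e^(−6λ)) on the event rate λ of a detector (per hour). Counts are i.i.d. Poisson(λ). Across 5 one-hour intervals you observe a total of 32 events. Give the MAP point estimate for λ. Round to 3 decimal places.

Σxᵢ = 32, n = 5.
Posterior ∝ λ^8e^(−6λ) · λ^32e^(−5λ) = λ^40e^(−11λ), i.e. Gamma(shape=41, rate=11).
The mode of a Gamma(a, b) with a ≥ 1 (shape–rate) is (a−1)/b = 40/11 ≈ 3.636.

λ̂_MAP = 3.636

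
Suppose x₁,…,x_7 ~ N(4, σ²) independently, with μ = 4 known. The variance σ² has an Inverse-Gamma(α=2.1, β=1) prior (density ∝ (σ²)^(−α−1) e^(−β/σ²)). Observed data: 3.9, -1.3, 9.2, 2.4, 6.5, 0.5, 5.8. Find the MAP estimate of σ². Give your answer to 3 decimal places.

Sum of squared deviations about the known mean: SS = (3.9−4)² + (-1.3−4)² + (9.2−4)² + (2.4−4)² + (6.5−4)² + (0.5−4)² + (5.8−4)² = 79.44.
The Normal likelihood contributes (σ²)^(−n/2) exp(−SS/(2σ²)), so the posterior is Inverse-Gamma(α + n/2, β + SS/2) = Inverse-Gamma(5.6, 40.72).
The mode of Inverse-Gamma(a, b) is b/(a+1) = 40.72/6.6 ≈ 6.170.

σ̂²_MAP = 6.170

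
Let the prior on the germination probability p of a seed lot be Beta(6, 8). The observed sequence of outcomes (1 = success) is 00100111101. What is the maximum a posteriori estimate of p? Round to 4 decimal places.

Prior: Beta(6, 8).
Data: 6 successes in 11 trials (from the sequence). The binomial likelihood contributes p^6(1−p)^5, so the posterior is Beta(6+6, 8+5) = Beta(12, 13).
For Beta(a, b) with a, b > 1 the mode is (a−1)/(a+b−2) = 11/23 ≈ 0.4783.

p̂_MAP = 0.4783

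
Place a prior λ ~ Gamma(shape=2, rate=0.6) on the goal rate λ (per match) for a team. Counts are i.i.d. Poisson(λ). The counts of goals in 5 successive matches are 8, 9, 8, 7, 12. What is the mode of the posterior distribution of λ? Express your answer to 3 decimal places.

λ̂_MAP = 8.036

Σxᵢ = 8+9+8+7+12 = 44, with n = 5.
Posterior ∝ λe^(−0.6λ) · λ^44e^(−5λ) = λ^45e^(−5.6λ), i.e. Gamma(shape=46, rate=5.6).
The mode of a Gamma(a, b) with a ≥ 1 (shape–rate) is (a−1)/b = 45/5.6 ≈ 8.036.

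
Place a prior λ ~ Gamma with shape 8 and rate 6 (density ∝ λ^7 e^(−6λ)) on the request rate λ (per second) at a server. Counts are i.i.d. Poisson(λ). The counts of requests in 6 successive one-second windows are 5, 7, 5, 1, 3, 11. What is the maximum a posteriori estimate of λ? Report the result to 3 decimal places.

λ̂_MAP = 3.250

Σxᵢ = 5+7+5+1+3+11 = 32, with n = 6.
Posterior ∝ λ^7e^(−6λ) · λ^32e^(−6λ) = λ^39e^(−12λ), i.e. Gamma(shape=40, rate=12).
The mode of a Gamma(a, b) with a ≥ 1 (shape–rate) is (a−1)/b = 39/12 ≈ 3.250.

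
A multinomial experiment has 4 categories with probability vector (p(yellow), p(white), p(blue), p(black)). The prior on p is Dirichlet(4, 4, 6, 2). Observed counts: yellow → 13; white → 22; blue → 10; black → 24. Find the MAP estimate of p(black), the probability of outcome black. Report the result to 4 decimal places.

The posterior is Dirichlet(αᵢ + nᵢ) = Dirichlet(17, 26, 16, 26).
For a Dirichlet(a₁,…,a_K) with all aᵢ > 1, the mode has j-th component (aⱼ − 1)/(Σaᵢ − K).
Here Σaᵢ = 85 and K = 4, so p(black) = (26 − 1)/(85 − 4) = 25/81 ≈ 0.3086.

MAP estimate of p(black) = 0.3086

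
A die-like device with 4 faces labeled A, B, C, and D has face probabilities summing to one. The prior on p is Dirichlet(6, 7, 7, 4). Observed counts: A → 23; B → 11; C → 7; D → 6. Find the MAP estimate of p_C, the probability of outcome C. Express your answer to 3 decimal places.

The posterior is Dirichlet(αᵢ + nᵢ) = Dirichlet(29, 18, 14, 10).
For a Dirichlet(a₁,…,a_K) with all aᵢ > 1, the mode has j-th component (aⱼ − 1)/(Σaᵢ − K).
Here Σaᵢ = 71 and K = 4, so p_C = (14 − 1)/(71 − 4) = 13/67 ≈ 0.194.

MAP estimate of p_C = 0.194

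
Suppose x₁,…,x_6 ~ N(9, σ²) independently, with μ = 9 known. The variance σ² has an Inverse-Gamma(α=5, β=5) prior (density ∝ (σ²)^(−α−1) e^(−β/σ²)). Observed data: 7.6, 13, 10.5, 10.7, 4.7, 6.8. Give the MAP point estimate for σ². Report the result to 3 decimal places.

Sum of squared deviations about the known mean: SS = (7.6−9)² + (13−9)² + (10.5−9)² + (10.7−9)² + (4.7−9)² + (6.8−9)² = 46.43.
The Normal likelihood contributes (σ²)^(−n/2) exp(−SS/(2σ²)), so the posterior is Inverse-Gamma(α + n/2, β + SS/2) = Inverse-Gamma(8, 28.215).
The mode of Inverse-Gamma(a, b) is b/(a+1) = 28.215/9 ≈ 3.135.

σ̂²_MAP = 3.135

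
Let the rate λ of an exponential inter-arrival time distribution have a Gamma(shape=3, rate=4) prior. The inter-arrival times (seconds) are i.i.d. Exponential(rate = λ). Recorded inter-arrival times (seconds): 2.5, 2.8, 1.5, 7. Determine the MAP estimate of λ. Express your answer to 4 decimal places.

λ̂_MAP = 0.3371

The Exponential(rate=λ) likelihood is ∝ λ^n e^(−λΣtᵢ). Here n = 4 and Σtᵢ = 2.5 + 2.8 + 1.5 + 7 = 13.8.
Posterior ∝ λ^2e^(−4λ) · λ^4e^(−13.8λ) = λ^6e^(−17.8λ), i.e. Gamma(7, 17.8).
Mode = (a−1)/b = 6/17.8 ≈ 0.3371.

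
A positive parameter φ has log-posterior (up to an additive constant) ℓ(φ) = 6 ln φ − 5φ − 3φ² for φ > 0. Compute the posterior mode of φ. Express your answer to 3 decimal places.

ℓ'(φ) = 6/φ − 5 − 6φ. Setting this to zero and multiplying by φ: 6φ² + 5φ − 6 = 0.
φ = (−5 + √(5² + 4·6·6)) / (2·6) = (−5 + √169) / 12 = (−5 + 13)/12 = 2/3.
ℓ''(φ) = −6/φ² − 6 < 0, confirming a maximum.

φ̂_MAP = 0.667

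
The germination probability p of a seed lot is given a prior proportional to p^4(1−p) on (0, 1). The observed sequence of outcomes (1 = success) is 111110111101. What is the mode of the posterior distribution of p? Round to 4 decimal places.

p̂_MAP = 0.8235

The prior density ∝ p^4(1−p)^1 is the kernel of Beta(5, 2).
Data: 10 successes in 12 trials (from the sequence). The binomial likelihood contributes p^10(1−p)^2, so the posterior is Beta(5+10, 2+2) = Beta(15, 4).
For Beta(a, b) with a, b > 1 the mode is (a−1)/(a+b−2) = 14/17 ≈ 0.8235.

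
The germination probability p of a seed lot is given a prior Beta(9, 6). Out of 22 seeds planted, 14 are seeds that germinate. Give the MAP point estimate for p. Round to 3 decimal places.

p̂_MAP = 0.629

Prior: Beta(9, 6).
Data: 14 successes in 22 trials. The binomial likelihood contributes p^14(1−p)^8, so the posterior is Beta(9+14, 6+8) = Beta(23, 14).
For Beta(a, b) with a, b > 1 the mode is (a−1)/(a+b−2) = 22/35 ≈ 0.629.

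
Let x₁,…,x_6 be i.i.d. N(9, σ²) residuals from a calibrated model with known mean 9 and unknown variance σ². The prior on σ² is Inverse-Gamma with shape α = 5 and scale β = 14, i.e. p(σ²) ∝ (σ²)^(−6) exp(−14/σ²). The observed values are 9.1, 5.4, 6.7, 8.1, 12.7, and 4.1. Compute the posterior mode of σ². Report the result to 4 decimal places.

Sum of squared deviations about the known mean: SS = (9.1−9)² + (5.4−9)² + (6.7−9)² + (8.1−9)² + (12.7−9)² + (4.1−9)² = 56.77.
The Normal likelihood contributes (σ²)^(−n/2) exp(−SS/(2σ²)), so the posterior is Inverse-Gamma(α + n/2, β + SS/2) = Inverse-Gamma(8, 42.385).
The mode of Inverse-Gamma(a, b) is b/(a+1) = 42.385/9 ≈ 4.7094.

σ̂²_MAP = 4.7094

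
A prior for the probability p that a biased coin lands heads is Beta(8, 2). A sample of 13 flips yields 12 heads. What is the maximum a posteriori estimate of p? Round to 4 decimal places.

Prior: Beta(8, 2).
Data: 12 successes in 13 trials. The binomial likelihood contributes p^12(1−p)^1, so the posterior is Beta(8+12, 2+1) = Beta(20, 3).
For Beta(a, b) with a, b > 1 the mode is (a−1)/(a+b−2) = 19/21 ≈ 0.9048.

p̂_MAP = 0.9048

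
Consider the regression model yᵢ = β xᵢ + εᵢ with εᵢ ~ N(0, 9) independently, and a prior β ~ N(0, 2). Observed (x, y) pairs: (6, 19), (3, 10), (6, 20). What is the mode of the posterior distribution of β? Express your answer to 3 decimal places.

log p(β | y) = −Σ(yᵢ − βxᵢ)²/(2·9) − β²/(2·2) + const.
Setting the derivative to zero: Σxᵢ(yᵢ − βxᵢ)/9 − β/2 = 0, so β = Σxᵢyᵢ / (Σxᵢ² + σ²/τ²).
Σxᵢyᵢ = 6·19 + 3·10 + 6·20 = 264; Σxᵢ² = 81; σ²/τ² = 4.5.
β̂_MAP = 264 / (81 + 4.5) = 264/85.5 ≈ 3.088.

β̂_MAP = 3.088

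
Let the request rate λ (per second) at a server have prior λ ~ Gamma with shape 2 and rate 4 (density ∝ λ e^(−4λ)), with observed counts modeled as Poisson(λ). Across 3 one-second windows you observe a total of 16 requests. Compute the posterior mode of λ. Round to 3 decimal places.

λ̂_MAP = 2.429

Σxᵢ = 16, n = 3.
Posterior ∝ λe^(−4λ) · λ^16e^(−3λ) = λ^17e^(−7λ), i.e. Gamma(shape=18, rate=7).
The mode of a Gamma(a, b) with a ≥ 1 (shape–rate) is (a−1)/b = 17/7 ≈ 2.429.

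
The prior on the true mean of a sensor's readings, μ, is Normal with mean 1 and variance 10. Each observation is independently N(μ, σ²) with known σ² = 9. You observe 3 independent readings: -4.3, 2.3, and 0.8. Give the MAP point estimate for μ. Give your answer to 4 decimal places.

n = 3; x̄ = ((-4.3) + 2.3 + 0.8)/3 = -1.2/3 = -0.4.
For a Normal prior and Normal likelihood with known variance, the posterior is Normal; its mode equals its mean, the precision-weighted average.
Prior precision 1/σ₀² = 1/10 = 0.1; data precision n/σ² = 3/9 = 1/3.
μ̂ = (0.1·1 + (1/3)·(-0.4)) / (0.1 + 1/3) = (-1/30)/(13/30) = -1/13 ≈ -0.0769.

μ̂_MAP = -0.0769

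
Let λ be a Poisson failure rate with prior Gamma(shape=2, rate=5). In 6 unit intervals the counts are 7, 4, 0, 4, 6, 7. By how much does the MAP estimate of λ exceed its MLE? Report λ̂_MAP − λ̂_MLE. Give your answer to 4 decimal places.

MAP − MLE = -2.0303

Σxᵢ = 28. Posterior is Gamma(30, 11); MAP = (30−1)/11 = 29/11 ≈ 2.63636.
MLE = x̄ = 28/6 ≈ 4.66667.
Difference = 29/11 − 28/6 = -67/33 ≈ -2.0303.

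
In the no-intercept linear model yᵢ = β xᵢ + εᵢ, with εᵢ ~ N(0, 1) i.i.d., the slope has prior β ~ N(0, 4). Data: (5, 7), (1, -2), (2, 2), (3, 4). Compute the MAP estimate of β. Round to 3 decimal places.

log p(β | y) = −Σ(yᵢ − βxᵢ)²/(2·1) − β²/(2·4) + const.
Setting the derivative to zero: Σxᵢ(yᵢ − βxᵢ)/1 − β/4 = 0, so β = Σxᵢyᵢ / (Σxᵢ² + σ²/τ²).
Σxᵢyᵢ = 5·7 + 1·(-2) + 2·2 + 3·4 = 49; Σxᵢ² = 39; σ²/τ² = 0.25.
β̂_MAP = 49 / (39 + 0.25) = 49/39.25 ≈ 1.248.

β̂_MAP = 1.248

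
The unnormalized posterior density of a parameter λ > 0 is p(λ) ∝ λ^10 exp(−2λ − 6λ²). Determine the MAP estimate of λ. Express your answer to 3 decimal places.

λ̂_MAP = 0.833

ℓ'(λ) = 10/λ − 2 − 12λ. Setting this to zero and multiplying by λ: 12λ² + 2λ − 10 = 0.
λ = (−2 + √(2² + 4·12·10)) / (2·12) = (−2 + √484) / 24 = (−2 + 22)/24 = 5/6.
ℓ''(λ) = −10/λ² − 12 < 0, confirming a maximum.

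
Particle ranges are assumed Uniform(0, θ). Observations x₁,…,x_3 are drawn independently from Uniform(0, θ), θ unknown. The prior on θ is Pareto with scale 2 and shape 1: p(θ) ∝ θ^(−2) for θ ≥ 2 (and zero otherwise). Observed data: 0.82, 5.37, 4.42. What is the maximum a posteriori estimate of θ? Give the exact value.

The Uniform(0, θ) likelihood is θ^(−n) for θ ≥ max(xᵢ), zero otherwise. Here max(xᵢ) = 5.37.
Posterior ∝ θ^(−2) · θ^(−3) = θ^(−5) on θ ≥ max(2, 5.37) = 5.37.
This density is strictly decreasing in θ, so the posterior mode lies at the lower boundary of the support.

θ̂_MAP = 5.37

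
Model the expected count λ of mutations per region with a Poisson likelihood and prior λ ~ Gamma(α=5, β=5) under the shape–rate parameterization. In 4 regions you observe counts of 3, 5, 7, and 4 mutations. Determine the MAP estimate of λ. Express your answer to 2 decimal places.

Σxᵢ = 3+5+7+4 = 19, with n = 4.
Posterior ∝ λ^4e^(−5λ) · λ^19e^(−4λ) = λ^23e^(−9λ), i.e. Gamma(shape=24, rate=9).
The mode of a Gamma(a, b) with a ≥ 1 (shape–rate) is (a−1)/b = 23/9 ≈ 2.56.

λ̂_MAP = 2.56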